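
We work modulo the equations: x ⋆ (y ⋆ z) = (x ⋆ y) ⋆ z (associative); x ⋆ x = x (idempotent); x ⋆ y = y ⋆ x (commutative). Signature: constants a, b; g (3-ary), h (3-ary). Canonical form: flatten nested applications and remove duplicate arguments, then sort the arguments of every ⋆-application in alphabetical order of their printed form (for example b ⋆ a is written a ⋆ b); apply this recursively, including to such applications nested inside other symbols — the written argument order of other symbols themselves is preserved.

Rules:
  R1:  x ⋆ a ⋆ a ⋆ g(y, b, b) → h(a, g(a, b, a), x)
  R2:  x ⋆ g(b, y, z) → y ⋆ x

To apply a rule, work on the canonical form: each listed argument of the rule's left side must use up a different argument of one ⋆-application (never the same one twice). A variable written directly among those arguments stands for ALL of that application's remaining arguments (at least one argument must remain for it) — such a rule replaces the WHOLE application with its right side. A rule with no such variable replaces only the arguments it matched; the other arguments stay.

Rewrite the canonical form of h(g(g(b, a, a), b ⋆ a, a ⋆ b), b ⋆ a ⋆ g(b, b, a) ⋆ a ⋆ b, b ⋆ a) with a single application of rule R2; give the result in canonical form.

Canonical form:  h(g(g(b, a, a), a ⋆ b, a ⋆ b), a ⋆ b ⋆ g(b, b, a), a ⋆ b)
R2 matches:  uses g(b, b, a);  x := a ⋆ b, y := b, z := a
Every leftover argument binds to the variable; the entire application is replaced.
Giving:  h(g(g(b, a, a), a ⋆ b, a ⋆ b), a ⋆ b, a ⋆ b)

Answer: h(g(g(b, a, a), a ⋆ b, a ⋆ b), a ⋆ b, a ⋆ b)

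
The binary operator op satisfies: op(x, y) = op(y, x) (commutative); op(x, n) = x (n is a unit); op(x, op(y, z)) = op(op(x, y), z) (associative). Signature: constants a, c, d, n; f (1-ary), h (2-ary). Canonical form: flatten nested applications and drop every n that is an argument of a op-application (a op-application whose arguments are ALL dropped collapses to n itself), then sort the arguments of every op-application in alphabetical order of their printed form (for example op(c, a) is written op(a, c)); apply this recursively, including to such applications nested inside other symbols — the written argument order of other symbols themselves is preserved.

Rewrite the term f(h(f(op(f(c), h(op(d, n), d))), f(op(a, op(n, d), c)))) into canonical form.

Answer: f(h(f(op(f(c), h(d, d))), f(op(a, c, d))))

Derivation:
Focus inside:  op(f(c), h(op(d, n), d))
Canonicalize subterm:  h(op(d, n), d)  →  h(d, d)
Sort:  op(f(c), h(d, d))
Rebuild:  f(h(f(op(f(c), h(d, d))), f(op(a, c, d))))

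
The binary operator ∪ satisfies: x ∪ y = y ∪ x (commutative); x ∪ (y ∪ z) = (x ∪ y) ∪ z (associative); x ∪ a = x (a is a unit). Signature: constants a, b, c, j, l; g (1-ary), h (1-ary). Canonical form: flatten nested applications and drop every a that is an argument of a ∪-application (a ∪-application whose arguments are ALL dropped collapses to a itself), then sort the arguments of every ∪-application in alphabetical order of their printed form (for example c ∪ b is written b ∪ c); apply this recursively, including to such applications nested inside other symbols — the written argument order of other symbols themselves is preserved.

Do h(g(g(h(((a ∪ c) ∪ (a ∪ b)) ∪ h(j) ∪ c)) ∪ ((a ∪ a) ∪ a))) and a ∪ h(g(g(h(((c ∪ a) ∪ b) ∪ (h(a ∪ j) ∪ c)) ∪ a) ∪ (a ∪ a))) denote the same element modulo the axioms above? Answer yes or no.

Answer: yes — both canonical forms are h(g(g(h(b ∪ c ∪ c ∪ h(j)))))

Derivation:
Left:  h(g(g(h(((a ∪ c) ∪ (a ∪ b)) ∪ h(j) ∪ c)) ∪ ((a ∪ a) ∪ a)))
  Work inside:  g(h(((a ∪ c) ∪ (a ∪ b)) ∪ h(j) ∪ c)) ∪ ((a ∪ a) ∪ a)
  Un-nest:  g(h(((a ∪ c) ∪ (a ∪ b)) ∪ h(j) ∪ c)) ∪ a ∪ a ∪ a
  Simplify inside:  g(h(((a ∪ c) ∪ (a ∪ b)) ∪ h(j) ∪ c))  →  g(h(b ∪ c ∪ c ∪ h(j)))
  Drop the unit:  drop a (×3)
  Sort arguments:  g(h(b ∪ c ∪ c ∪ h(j)))
  Put back:  h(g(g(h(b ∪ c ∪ c ∪ h(j)))))
Right:  a ∪ h(g(g(h(((c ∪ a) ∪ b) ∪ (h(a ∪ j) ∪ c)) ∪ a) ∪ (a ∪ a)))
  Simplify inside:  h(g(g(h(((c ∪ a) ∪ b) ∪ (h(a ∪ j) ∪ c)) ∪ a) ∪ (a ∪ a)))  →  h(g(g(h(b ∪ c ∪ c ∪ h(j)))))
  Units out:  drop a
  Sort:  h(g(g(h(b ∪ c ∪ c ∪ h(j)))))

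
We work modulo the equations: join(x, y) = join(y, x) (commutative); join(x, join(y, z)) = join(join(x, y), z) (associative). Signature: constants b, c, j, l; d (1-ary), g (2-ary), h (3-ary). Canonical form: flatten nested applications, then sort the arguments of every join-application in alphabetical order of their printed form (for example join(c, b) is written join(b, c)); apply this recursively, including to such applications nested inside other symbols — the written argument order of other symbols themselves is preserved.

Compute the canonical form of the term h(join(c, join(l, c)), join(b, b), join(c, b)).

Work inside:  join(c, join(l, c))
Merge nested applications:  join(c, l, c)
Sort arguments:  join(c, c, l)
Reassemble:  h(join(c, c, l), join(b, b), join(b, c))

Answer: h(join(c, c, l), join(b, b), join(b, c))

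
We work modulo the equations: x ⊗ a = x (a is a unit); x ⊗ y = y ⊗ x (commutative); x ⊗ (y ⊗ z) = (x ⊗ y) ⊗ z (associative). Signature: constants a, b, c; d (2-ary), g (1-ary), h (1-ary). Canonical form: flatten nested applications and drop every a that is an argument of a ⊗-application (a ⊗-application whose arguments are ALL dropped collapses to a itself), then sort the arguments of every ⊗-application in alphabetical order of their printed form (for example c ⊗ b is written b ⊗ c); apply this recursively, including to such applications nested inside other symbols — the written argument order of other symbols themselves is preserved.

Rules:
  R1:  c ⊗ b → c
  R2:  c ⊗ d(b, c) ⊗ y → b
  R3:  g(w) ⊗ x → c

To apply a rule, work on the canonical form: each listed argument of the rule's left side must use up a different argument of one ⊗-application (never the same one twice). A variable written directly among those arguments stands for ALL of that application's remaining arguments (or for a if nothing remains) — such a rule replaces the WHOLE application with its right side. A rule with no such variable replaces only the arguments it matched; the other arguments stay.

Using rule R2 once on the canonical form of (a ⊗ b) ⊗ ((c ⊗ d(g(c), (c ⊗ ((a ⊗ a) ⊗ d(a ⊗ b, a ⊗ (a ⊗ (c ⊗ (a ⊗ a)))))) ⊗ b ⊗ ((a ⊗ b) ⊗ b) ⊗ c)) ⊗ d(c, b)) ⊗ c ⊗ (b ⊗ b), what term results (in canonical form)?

Answer: b ⊗ b ⊗ b ⊗ c ⊗ c ⊗ d(c, b) ⊗ d(g(c), b)

Derivation:
Canonical form:  b ⊗ b ⊗ b ⊗ c ⊗ c ⊗ d(c, b) ⊗ d(g(c), b ⊗ b ⊗ b ⊗ c ⊗ c ⊗ d(b, c))
Match R2:  consume c, d(b, c);  y := b ⊗ b ⊗ b ⊗ c
The variable takes the whole remainder — replace the entire application.
Result:  b ⊗ b ⊗ b ⊗ c ⊗ c ⊗ d(c, b) ⊗ d(g(c), b)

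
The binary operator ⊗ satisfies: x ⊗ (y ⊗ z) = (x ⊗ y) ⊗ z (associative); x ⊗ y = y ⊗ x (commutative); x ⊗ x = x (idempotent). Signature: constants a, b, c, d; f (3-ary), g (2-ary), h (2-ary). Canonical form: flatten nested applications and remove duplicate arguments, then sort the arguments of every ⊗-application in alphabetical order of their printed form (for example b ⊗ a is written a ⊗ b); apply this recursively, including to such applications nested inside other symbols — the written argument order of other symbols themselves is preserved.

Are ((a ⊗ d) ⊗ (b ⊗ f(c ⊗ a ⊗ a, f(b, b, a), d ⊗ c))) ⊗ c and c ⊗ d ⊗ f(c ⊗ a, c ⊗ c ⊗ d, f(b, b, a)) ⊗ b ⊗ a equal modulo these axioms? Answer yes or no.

Answer: no — a ⊗ b ⊗ c ⊗ d ⊗ f(a ⊗ c, f(b, b, a), c ⊗ d) vs a ⊗ b ⊗ c ⊗ d ⊗ f(a ⊗ c, c ⊗ d, f(b, b, a))

Derivation:
Left:  ((a ⊗ d) ⊗ (b ⊗ f(c ⊗ a ⊗ a, f(b, b, a), d ⊗ c))) ⊗ c
  Flatten:  a ⊗ d ⊗ b ⊗ f(c ⊗ a ⊗ a, f(b, b, a), d ⊗ c) ⊗ c
  Simplify inside:  f(c ⊗ a ⊗ a, f(b, b, a), d ⊗ c)  →  f(a ⊗ c, f(b, b, a), c ⊗ d)
  Order the arguments:  a ⊗ b ⊗ c ⊗ d ⊗ f(a ⊗ c, f(b, b, a), c ⊗ d)
Right:  c ⊗ d ⊗ f(c ⊗ a, c ⊗ c ⊗ d, f(b, b, a)) ⊗ b ⊗ a
  Inside:  f(c ⊗ a, c ⊗ c ⊗ d, f(b, b, a))  →  f(a ⊗ c, c ⊗ d, f(b, b, a))
  Sort arguments:  a ⊗ b ⊗ c ⊗ d ⊗ f(a ⊗ c, c ⊗ d, f(b, b, a))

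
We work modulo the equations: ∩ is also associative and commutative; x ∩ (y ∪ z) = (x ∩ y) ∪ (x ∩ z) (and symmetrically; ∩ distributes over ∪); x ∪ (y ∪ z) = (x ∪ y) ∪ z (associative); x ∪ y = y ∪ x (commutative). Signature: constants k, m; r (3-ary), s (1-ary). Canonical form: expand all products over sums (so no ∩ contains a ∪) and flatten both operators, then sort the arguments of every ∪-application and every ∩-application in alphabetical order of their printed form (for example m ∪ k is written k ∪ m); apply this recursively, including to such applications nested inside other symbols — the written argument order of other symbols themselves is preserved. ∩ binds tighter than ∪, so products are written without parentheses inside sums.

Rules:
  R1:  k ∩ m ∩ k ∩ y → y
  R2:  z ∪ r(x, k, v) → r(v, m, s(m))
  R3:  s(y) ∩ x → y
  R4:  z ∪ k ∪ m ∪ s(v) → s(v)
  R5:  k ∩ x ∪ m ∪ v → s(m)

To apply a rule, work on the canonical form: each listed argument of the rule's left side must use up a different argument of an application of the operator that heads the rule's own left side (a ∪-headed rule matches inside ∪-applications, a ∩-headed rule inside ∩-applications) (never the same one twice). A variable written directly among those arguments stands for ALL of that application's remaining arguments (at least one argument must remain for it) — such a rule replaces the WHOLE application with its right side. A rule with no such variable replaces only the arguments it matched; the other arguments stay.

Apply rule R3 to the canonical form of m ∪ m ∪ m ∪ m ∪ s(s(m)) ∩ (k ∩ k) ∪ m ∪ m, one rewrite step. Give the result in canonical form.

Canonical form:  k ∩ k ∩ s(s(m)) ∪ m ∪ m ∪ m ∪ m ∪ m ∪ m
R3 matches:  uses s(s(m));  x := k ∩ k, y := s(m)
Every leftover argument binds to the variable; the entire application is replaced.
Result:  m ∪ m ∪ m ∪ m ∪ m ∪ m ∪ s(m)

Answer: m ∪ m ∪ m ∪ m ∪ m ∪ m ∪ s(m)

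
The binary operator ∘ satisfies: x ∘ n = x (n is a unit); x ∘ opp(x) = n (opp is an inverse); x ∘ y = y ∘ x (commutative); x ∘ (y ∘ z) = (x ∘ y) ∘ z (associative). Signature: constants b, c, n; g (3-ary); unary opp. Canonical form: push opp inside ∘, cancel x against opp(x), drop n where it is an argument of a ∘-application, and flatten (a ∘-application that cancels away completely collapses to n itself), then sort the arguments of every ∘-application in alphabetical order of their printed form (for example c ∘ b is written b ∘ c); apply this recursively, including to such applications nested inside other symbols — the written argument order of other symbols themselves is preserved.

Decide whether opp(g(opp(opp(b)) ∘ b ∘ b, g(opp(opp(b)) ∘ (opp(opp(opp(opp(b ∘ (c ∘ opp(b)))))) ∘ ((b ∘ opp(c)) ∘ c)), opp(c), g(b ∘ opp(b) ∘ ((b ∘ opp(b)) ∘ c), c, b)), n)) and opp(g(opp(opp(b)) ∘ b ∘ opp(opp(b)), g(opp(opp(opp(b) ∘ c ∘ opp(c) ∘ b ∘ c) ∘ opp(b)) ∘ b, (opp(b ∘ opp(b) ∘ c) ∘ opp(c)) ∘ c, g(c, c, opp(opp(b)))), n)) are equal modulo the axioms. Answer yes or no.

Answer: yes — both canonical forms are opp(g(b ∘ b ∘ b, g(b ∘ b ∘ c, opp(c), g(c, c, b)), n))

Derivation:
Left:  opp(g(opp(opp(b)) ∘ b ∘ b, g(opp(opp(b)) ∘ (opp(opp(opp(opp(b ∘ (c ∘ opp(b)))))) ∘ ((b ∘ opp(c)) ∘ c)), opp(c), g(b ∘ opp(b) ∘ ((b ∘ opp(b)) ∘ c), c, b)), n))
  Push opp inside:  distribute opp over ∘ and collapse double opp
  Combine occurrences:  opp(g(b ∘ b ∘ b, g(b ∘ b ∘ c, opp(c), g(c, c, b)), n))
Right:  opp(g(opp(opp(b)) ∘ b ∘ opp(opp(b)), g(opp(opp(opp(b) ∘ c ∘ opp(c) ∘ b ∘ c) ∘ opp(b)) ∘ b, (opp(b ∘ opp(b) ∘ c) ∘ opp(c)) ∘ c, g(c, c, opp(opp(b)))), n))
  Push opp inside:  distribute opp over ∘ and collapse double opp
  Collect terms:  opp(g(b ∘ b ∘ b, g(b ∘ b ∘ c, opp(c), g(c, c, b)), n))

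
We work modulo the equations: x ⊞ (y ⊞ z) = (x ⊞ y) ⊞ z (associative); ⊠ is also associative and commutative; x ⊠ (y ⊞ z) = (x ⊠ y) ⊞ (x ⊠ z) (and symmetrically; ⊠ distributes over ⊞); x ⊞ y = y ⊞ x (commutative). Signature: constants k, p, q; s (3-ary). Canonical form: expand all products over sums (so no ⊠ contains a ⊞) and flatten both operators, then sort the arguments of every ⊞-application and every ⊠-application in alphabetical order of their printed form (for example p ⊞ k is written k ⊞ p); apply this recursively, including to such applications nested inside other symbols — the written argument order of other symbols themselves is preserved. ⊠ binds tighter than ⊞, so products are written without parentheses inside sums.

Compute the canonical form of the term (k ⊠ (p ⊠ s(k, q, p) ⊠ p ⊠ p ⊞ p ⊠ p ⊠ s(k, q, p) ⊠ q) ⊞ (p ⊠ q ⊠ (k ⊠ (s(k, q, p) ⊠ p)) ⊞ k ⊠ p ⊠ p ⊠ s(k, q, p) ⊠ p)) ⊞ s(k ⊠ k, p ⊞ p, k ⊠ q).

Answer: k ⊠ p ⊠ p ⊠ p ⊠ s(k, q, p) ⊞ k ⊠ p ⊠ p ⊠ p ⊠ s(k, q, p) ⊞ k ⊠ p ⊠ p ⊠ q ⊠ s(k, q, p) ⊞ k ⊠ p ⊠ p ⊠ q ⊠ s(k, q, p) ⊞ s(k ⊠ k, p ⊞ p, k ⊠ q)

Derivation:
Distribute:  k ⊠ p ⊠ p ⊠ p ⊠ s(k, q, p) ⊞ k ⊠ p ⊠ p ⊠ q ⊠ s(k, q, p) ⊞ k ⊠ p ⊠ p ⊠ q ⊠ s(k, q, p) ⊞ k ⊠ p ⊠ p ⊠ p ⊠ s(k, q, p) ⊞ s(k ⊠ k, p ⊞ p, k ⊠ q)
Order the arguments:  k ⊠ p ⊠ p ⊠ p ⊠ s(k, q, p) ⊞ k ⊠ p ⊠ p ⊠ p ⊠ s(k, q, p) ⊞ k ⊠ p ⊠ p ⊠ q ⊠ s(k, q, p) ⊞ k ⊠ p ⊠ p ⊠ q ⊠ s(k, q, p) ⊞ s(k ⊠ k, p ⊞ p, k ⊠ q)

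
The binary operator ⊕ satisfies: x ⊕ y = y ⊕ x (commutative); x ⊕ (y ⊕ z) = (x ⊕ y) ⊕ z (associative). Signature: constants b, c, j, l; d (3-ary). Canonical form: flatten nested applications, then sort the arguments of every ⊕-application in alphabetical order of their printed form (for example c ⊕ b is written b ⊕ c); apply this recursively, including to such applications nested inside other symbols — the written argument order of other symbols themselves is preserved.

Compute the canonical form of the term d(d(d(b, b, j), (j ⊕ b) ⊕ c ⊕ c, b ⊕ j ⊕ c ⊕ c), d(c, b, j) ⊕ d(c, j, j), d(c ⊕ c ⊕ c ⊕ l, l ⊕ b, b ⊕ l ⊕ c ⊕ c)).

Answer: d(d(d(b, b, j), b ⊕ c ⊕ c ⊕ j, b ⊕ c ⊕ c ⊕ j), d(c, b, j) ⊕ d(c, j, j), d(c ⊕ c ⊕ c ⊕ l, b ⊕ l, b ⊕ c ⊕ c ⊕ l))

Derivation:
Focus inside:  (j ⊕ b) ⊕ c ⊕ c
Un-nest:  j ⊕ b ⊕ c ⊕ c
Sort arguments:  b ⊕ c ⊕ c ⊕ j
Rebuild:  d(d(d(b, b, j), b ⊕ c ⊕ c ⊕ j, b ⊕ c ⊕ c ⊕ j), d(c, b, j) ⊕ d(c, j, j), d(c ⊕ c ⊕ c ⊕ l, b ⊕ l, b ⊕ c ⊕ c ⊕ l))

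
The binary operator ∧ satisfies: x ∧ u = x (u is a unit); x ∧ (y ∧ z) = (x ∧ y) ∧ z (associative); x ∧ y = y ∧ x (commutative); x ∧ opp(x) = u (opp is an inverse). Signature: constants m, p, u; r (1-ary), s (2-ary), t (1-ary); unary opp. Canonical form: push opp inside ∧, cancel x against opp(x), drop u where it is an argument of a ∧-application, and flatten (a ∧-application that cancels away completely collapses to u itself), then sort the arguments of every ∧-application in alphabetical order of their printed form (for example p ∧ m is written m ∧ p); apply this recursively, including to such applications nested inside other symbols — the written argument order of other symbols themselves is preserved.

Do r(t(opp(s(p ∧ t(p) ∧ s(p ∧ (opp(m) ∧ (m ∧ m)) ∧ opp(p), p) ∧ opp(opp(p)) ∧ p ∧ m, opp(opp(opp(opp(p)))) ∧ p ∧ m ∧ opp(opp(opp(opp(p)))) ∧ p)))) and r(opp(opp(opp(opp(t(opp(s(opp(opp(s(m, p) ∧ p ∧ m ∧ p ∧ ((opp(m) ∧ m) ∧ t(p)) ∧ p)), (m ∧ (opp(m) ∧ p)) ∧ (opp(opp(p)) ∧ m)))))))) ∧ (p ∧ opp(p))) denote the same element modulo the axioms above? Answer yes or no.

Answer: no — r(t(opp(s(m ∧ p ∧ p ∧ p ∧ s(m, p) ∧ t(p), m ∧ p ∧ p ∧ p ∧ p)))) vs r(t(opp(s(m ∧ p ∧ p ∧ p ∧ s(m, p) ∧ t(p), m ∧ p ∧ p))))

Derivation:
Left:  r(t(opp(s(p ∧ t(p) ∧ s(p ∧ (opp(m) ∧ (m ∧ m)) ∧ opp(p), p) ∧ opp(opp(p)) ∧ p ∧ m, opp(opp(opp(opp(p)))) ∧ p ∧ m ∧ opp(opp(opp(opp(p)))) ∧ p))))
  Work inside:  p ∧ t(p) ∧ s(p ∧ (opp(m) ∧ (m ∧ m)) ∧ opp(p), p) ∧ opp(opp(p)) ∧ p ∧ m
  Push opp inside:  distribute opp over ∧ and collapse double opp
  Collect terms:  p ∧ p ∧ p ∧ t(p) ∧ s(m, p) ∧ m
  Sort arguments:  m ∧ p ∧ p ∧ p ∧ s(m, p) ∧ t(p)
  Put back:  r(t(opp(s(m ∧ p ∧ p ∧ p ∧ s(m, p) ∧ t(p), m ∧ p ∧ p ∧ p ∧ p))))
Right:  r(opp(opp(opp(opp(t(opp(s(opp(opp(s(m, p) ∧ p ∧ m ∧ p ∧ ((opp(m) ∧ m) ∧ t(p)) ∧ p)), (m ∧ (opp(m) ∧ p)) ∧ (opp(opp(p)) ∧ m)))))))) ∧ (p ∧ opp(p)))
  Focus inside:  opp(opp(opp(opp(t(opp(s(opp(opp(s(m, p) ∧ p ∧ m ∧ p ∧ ((opp(m) ∧ m) ∧ t(p)) ∧ p)), (m ∧ (opp(m) ∧ p)) ∧ (opp(opp(p)) ∧ m)))))))) ∧ (p ∧ opp(p))
  Push opp inside:  distribute opp over ∧ and collapse double opp
  Cancel inverse pairs:  p cancels
  Collect terms:  t(opp(s(m ∧ p ∧ p ∧ p ∧ s(m, p) ∧ t(p), m ∧ p ∧ p)))
  Put back:  r(t(opp(s(m ∧ p ∧ p ∧ p ∧ s(m, p) ∧ t(p), m ∧ p ∧ p))))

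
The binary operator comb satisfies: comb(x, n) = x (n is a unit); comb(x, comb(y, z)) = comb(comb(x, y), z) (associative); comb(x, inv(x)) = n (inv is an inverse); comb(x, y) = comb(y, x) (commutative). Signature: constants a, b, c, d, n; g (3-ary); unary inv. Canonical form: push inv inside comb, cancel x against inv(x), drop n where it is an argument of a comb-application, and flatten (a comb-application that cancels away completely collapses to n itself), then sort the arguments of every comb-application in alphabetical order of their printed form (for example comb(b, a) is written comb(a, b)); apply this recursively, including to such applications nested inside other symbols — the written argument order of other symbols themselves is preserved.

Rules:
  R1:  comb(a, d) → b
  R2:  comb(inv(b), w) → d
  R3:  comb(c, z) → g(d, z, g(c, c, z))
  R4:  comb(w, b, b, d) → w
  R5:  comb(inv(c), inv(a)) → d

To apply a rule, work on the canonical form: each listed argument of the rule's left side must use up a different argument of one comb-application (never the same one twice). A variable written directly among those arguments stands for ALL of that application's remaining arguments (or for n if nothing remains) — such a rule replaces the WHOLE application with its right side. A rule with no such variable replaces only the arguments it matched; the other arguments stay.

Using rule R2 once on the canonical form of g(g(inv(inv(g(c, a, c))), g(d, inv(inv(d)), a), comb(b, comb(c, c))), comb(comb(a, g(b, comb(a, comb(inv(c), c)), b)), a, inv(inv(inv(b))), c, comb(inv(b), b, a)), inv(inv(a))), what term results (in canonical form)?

Canonical form:  g(g(g(c, a, c), g(d, d, a), comb(b, c, c)), comb(a, a, a, c, g(b, a, b), inv(b)), a)
R2 matches:  uses inv(b);  w := comb(a, a, a, c, g(b, a, b))
The extension variable absorbs all remaining arguments, so the whole application is rewritten.
Result:  g(g(g(c, a, c), g(d, d, a), comb(b, c, c)), d, a)

Answer: g(g(g(c, a, c), g(d, d, a), comb(b, c, c)), d, a)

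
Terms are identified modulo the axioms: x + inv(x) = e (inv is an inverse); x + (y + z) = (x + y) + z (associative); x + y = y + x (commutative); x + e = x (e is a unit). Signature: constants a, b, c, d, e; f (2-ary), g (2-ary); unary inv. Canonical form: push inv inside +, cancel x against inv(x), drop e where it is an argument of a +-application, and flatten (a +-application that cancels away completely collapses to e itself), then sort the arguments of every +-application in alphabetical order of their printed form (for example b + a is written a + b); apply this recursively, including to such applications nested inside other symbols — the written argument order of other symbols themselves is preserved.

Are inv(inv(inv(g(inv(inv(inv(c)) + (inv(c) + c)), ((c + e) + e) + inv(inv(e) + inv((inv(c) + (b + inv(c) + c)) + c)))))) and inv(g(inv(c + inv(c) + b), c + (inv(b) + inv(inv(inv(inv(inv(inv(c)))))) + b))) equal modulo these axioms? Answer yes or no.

Answer: no — inv(g(inv(c), b + c)) vs inv(g(inv(b), c + c))

Derivation:
Left:  inv(inv(inv(g(inv(inv(inv(c)) + (inv(c) + c)), ((c + e) + e) + inv(inv(e) + inv((inv(c) + (b + inv(c) + c)) + c))))))
  Push inv inside:  distribute inv over + and collapse double inv
  Collect:  inv(g(inv(c), b + c))
Right:  inv(g(inv(c + inv(c) + b), c + (inv(b) + inv(inv(inv(inv(inv(inv(c)))))) + b)))
  Push inv inside:  distribute inv over + and collapse double inv
  Combine occurrences:  inv(g(inv(b), c + c))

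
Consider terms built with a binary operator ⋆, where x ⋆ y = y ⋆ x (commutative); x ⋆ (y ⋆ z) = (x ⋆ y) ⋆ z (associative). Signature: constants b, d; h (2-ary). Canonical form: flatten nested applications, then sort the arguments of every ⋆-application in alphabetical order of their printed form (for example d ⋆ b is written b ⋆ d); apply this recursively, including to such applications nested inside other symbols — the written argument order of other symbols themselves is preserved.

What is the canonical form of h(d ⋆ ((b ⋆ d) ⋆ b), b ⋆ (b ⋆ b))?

Answer: h(b ⋆ b ⋆ d ⋆ d, b ⋆ b ⋆ b)

Derivation:
Descend into:  d ⋆ ((b ⋆ d) ⋆ b)
Flatten:  d ⋆ b ⋆ d ⋆ b
Sort arguments:  b ⋆ b ⋆ d ⋆ d
Rebuild:  h(b ⋆ b ⋆ d ⋆ d, b ⋆ b ⋆ b)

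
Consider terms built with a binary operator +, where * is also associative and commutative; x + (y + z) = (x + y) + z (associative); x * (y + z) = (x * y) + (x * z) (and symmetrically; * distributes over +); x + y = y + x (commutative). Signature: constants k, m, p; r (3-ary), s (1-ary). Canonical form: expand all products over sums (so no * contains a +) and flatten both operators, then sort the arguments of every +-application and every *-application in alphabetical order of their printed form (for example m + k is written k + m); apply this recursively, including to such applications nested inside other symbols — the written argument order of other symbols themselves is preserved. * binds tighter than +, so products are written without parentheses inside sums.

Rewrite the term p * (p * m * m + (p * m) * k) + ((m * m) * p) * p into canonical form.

Answer: k * m * p * p + m * m * p * p + m * m * p * p

Derivation:
Expand:  m * m * p * p + k * m * p * p + m * m * p * p
Order the arguments:  k * m * p * p + m * m * p * p + m * m * p * p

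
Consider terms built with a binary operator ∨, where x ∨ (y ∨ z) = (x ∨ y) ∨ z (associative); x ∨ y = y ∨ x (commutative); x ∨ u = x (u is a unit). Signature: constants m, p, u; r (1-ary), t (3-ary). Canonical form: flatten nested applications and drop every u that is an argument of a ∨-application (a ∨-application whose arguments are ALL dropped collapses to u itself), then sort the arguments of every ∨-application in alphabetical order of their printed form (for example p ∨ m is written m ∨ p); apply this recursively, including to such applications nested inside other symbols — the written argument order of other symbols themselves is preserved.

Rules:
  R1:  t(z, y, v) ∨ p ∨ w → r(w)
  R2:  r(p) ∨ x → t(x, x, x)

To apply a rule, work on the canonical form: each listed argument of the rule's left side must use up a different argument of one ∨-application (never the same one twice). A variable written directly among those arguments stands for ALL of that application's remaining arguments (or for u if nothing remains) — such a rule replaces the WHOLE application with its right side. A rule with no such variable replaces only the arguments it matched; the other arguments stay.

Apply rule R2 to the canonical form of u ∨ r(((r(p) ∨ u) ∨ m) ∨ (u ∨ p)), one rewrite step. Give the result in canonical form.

Answer: r(t(m ∨ p, m ∨ p, m ∨ p))

Derivation:
Canonical form:  r(m ∨ p ∨ r(p))
Match R2:  consume r(p);  x := m ∨ p
The extension variable absorbs all remaining arguments, so the whole application is rewritten.
New term:  r(t(m ∨ p, m ∨ p, m ∨ p))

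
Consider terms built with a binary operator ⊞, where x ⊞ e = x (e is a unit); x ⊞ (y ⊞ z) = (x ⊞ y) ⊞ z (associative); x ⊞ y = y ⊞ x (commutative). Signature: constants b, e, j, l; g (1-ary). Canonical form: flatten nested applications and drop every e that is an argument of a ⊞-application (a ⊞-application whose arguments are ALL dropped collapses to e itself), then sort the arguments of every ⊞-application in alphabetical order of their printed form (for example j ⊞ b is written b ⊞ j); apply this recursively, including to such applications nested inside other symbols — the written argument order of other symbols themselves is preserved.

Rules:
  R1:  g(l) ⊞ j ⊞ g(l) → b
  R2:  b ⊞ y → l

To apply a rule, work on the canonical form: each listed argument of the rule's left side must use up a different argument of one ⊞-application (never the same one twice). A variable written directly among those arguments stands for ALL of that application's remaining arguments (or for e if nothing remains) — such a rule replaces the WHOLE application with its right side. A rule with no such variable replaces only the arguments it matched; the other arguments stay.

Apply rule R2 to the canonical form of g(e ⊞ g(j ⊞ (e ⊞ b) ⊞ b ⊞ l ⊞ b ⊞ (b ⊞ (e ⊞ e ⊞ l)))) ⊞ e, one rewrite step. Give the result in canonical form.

Answer: g(g(l))

Derivation:
Canonical form:  g(g(b ⊞ b ⊞ b ⊞ b ⊞ j ⊞ l ⊞ l))
Apply R2:  consuming b;  y := b ⊞ b ⊞ b ⊞ j ⊞ l ⊞ l
Every leftover argument binds to the variable; the entire application is replaced.
New term:  g(g(l))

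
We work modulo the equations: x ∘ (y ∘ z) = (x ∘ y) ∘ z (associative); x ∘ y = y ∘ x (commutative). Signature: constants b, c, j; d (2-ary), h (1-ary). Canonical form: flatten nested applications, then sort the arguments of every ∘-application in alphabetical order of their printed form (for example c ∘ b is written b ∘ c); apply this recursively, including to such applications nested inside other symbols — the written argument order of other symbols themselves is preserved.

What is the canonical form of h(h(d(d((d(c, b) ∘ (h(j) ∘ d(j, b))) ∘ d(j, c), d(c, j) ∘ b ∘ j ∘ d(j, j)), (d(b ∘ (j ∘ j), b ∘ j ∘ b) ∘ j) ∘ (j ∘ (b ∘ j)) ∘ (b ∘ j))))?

Descend into:  (d(b ∘ (j ∘ j), b ∘ j ∘ b) ∘ j) ∘ (j ∘ (b ∘ j)) ∘ (b ∘ j)
Flatten:  d(b ∘ (j ∘ j), b ∘ j ∘ b) ∘ j ∘ j ∘ b ∘ j ∘ b ∘ j
Inside:  d(b ∘ (j ∘ j), b ∘ j ∘ b)  →  d(b ∘ j ∘ j, b ∘ b ∘ j)
Order the arguments:  b ∘ b ∘ d(b ∘ j ∘ j, b ∘ b ∘ j) ∘ j ∘ j ∘ j ∘ j
Reassemble:  h(h(d(d(d(c, b) ∘ d(j, b) ∘ d(j, c) ∘ h(j), b ∘ d(c, j) ∘ d(j, j) ∘ j), b ∘ b ∘ d(b ∘ j ∘ j, b ∘ b ∘ j) ∘ j ∘ j ∘ j ∘ j)))

Answer: h(h(d(d(d(c, b) ∘ d(j, b) ∘ d(j, c) ∘ h(j), b ∘ d(c, j) ∘ d(j, j) ∘ j), b ∘ b ∘ d(b ∘ j ∘ j, b ∘ b ∘ j) ∘ j ∘ j ∘ j ∘ j)))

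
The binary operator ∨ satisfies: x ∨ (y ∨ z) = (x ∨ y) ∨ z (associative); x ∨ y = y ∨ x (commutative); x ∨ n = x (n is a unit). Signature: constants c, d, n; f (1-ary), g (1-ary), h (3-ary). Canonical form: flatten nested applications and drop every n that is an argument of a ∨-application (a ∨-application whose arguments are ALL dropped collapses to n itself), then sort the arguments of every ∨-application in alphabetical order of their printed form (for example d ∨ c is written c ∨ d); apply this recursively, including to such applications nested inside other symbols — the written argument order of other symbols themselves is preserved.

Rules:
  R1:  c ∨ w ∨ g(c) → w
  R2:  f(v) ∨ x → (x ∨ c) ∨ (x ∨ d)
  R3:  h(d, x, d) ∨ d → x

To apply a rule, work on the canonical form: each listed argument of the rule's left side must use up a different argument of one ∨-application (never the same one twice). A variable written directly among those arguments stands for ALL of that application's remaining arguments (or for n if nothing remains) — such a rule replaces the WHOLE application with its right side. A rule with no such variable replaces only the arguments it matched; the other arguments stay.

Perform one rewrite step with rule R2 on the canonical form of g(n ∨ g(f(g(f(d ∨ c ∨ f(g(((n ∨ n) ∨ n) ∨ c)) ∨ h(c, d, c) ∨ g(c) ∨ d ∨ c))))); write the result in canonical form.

Answer: g(g(f(g(f(c ∨ c ∨ c ∨ c ∨ c ∨ d ∨ d ∨ d ∨ d ∨ d ∨ g(c) ∨ g(c) ∨ h(c, d, c) ∨ h(c, d, c))))))

Derivation:
Canonical form:  g(g(f(g(f(c ∨ c ∨ d ∨ d ∨ f(g(c)) ∨ g(c) ∨ h(c, d, c))))))
R2 matches:  uses f(g(c));  v := g(c), x := c ∨ c ∨ d ∨ d ∨ g(c) ∨ h(c, d, c)
Every leftover argument binds to the variable; the entire application is replaced.
New term:  g(g(f(g(f(c ∨ c ∨ c ∨ c ∨ c ∨ d ∨ d ∨ d ∨ d ∨ d ∨ g(c) ∨ g(c) ∨ h(c, d, c) ∨ h(c, d, c))))))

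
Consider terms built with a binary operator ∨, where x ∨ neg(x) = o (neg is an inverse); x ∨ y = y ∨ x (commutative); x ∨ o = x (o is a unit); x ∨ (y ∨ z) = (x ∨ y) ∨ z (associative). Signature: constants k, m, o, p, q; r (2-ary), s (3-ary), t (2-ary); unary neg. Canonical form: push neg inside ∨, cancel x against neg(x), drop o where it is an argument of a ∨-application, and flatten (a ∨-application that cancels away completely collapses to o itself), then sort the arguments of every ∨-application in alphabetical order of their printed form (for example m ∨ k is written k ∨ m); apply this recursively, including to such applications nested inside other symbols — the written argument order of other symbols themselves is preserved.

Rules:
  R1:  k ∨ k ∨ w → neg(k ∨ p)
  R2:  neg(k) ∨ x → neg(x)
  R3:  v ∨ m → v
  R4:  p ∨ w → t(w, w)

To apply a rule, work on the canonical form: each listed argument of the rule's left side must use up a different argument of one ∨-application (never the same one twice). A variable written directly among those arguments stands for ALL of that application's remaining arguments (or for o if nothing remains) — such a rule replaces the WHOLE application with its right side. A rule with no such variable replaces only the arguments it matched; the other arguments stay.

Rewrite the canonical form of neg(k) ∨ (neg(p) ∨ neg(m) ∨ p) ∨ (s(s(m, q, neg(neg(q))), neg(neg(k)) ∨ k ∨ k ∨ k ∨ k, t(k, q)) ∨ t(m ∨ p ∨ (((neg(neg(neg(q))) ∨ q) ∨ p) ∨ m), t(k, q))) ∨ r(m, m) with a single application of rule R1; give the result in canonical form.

Answer: neg(k) ∨ neg(m) ∨ r(m, m) ∨ s(s(m, q, q), neg(k) ∨ neg(p), t(k, q)) ∨ t(m ∨ m ∨ p ∨ p, t(k, q))

Derivation:
Canonical form:  neg(k) ∨ neg(m) ∨ r(m, m) ∨ s(s(m, q, q), k ∨ k ∨ k ∨ k ∨ k, t(k, q)) ∨ t(m ∨ m ∨ p ∨ p, t(k, q))
Match R1:  consume k, k;  w := k ∨ k ∨ k
Every leftover argument binds to the variable; the entire application is replaced.
New term:  neg(k) ∨ neg(m) ∨ r(m, m) ∨ s(s(m, q, q), neg(k) ∨ neg(p), t(k, q)) ∨ t(m ∨ m ∨ p ∨ p, t(k, q))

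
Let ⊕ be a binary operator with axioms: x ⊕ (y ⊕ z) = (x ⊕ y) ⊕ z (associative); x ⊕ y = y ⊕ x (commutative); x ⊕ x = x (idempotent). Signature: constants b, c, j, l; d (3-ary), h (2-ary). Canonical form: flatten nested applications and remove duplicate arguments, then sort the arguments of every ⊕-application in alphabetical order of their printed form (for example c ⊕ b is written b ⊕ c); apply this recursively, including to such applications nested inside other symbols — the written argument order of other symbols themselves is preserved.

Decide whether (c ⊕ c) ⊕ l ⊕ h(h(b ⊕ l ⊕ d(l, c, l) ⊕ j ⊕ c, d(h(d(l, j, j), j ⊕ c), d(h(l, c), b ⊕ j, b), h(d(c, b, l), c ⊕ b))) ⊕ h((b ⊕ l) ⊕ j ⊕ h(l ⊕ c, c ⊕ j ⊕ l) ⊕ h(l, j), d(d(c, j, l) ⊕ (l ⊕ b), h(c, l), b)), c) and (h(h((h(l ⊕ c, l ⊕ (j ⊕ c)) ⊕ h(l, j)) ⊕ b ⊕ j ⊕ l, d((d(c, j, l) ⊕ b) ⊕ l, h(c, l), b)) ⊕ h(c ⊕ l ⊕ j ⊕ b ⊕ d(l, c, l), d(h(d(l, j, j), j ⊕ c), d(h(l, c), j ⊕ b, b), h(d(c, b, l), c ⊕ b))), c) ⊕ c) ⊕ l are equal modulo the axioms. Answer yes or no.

Answer: yes — both canonical forms are c ⊕ h(h(b ⊕ c ⊕ d(l, c, l) ⊕ j ⊕ l, d(h(d(l, j, j), c ⊕ j), d(h(l, c), b ⊕ j, b), h(d(c, b, l), b ⊕ c))) ⊕ h(b ⊕ h(c ⊕ l, c ⊕ j ⊕ l) ⊕ h(l, j) ⊕ j ⊕ l, d(b ⊕ d(c, j, l) ⊕ l, h(c, l), b)), c) ⊕ l

Derivation:
Left:  (c ⊕ c) ⊕ l ⊕ h(h(b ⊕ l ⊕ d(l, c, l) ⊕ j ⊕ c, d(h(d(l, j, j), j ⊕ c), d(h(l, c), b ⊕ j, b), h(d(c, b, l), c ⊕ b))) ⊕ h((b ⊕ l) ⊕ j ⊕ h(l ⊕ c, c ⊕ j ⊕ l) ⊕ h(l, j), d(d(c, j, l) ⊕ (l ⊕ b), h(c, l), b)), c)
  Flatten:  c ⊕ c ⊕ l ⊕ h(h(b ⊕ l ⊕ d(l, c, l) ⊕ j ⊕ c, d(h(d(l, j, j), j ⊕ c), d(h(l, c), b ⊕ j, b), h(d(c, b, l), c ⊕ b))) ⊕ h((b ⊕ l) ⊕ j ⊕ h(l ⊕ c, c ⊕ j ⊕ l) ⊕ h(l, j), d(d(c, j, l) ⊕ (l ⊕ b), h(c, l), b)), c)
  Canonicalize subterm:  h(h(b ⊕ l ⊕ d(l, c, l) ⊕ j ⊕ c, d(h(d(l, j, j), j ⊕ c), d(h(l, c), b ⊕ j, b), h(d(c, b, l), c ⊕ b))) ⊕ h((b ⊕ l) ⊕ j ⊕ h(l ⊕ c, c ⊕ j ⊕ l) ⊕ h(l, j), d(d(c, j, l) ⊕ (l ⊕ b), h(c, l), b)), c)  →  h(h(b ⊕ c ⊕ d(l, c, l) ⊕ j ⊕ l, d(h(d(l, j, j), c ⊕ j), d(h(l, c), b ⊕ j, b), h(d(c, b, l), b ⊕ c))) ⊕ h(b ⊕ h(c ⊕ l, c ⊕ j ⊕ l) ⊕ h(l, j) ⊕ j ⊕ l, d(b ⊕ d(c, j, l) ⊕ l, h(c, l), b)), c)
  Deduplicate:  drop duplicate c
  Sort arguments:  c ⊕ h(h(b ⊕ c ⊕ d(l, c, l) ⊕ j ⊕ l, d(h(d(l, j, j), c ⊕ j), d(h(l, c), b ⊕ j, b), h(d(c, b, l), b ⊕ c))) ⊕ h(b ⊕ h(c ⊕ l, c ⊕ j ⊕ l) ⊕ h(l, j) ⊕ j ⊕ l, d(b ⊕ d(c, j, l) ⊕ l, h(c, l), b)), c) ⊕ l
Right:  (h(h((h(l ⊕ c, l ⊕ (j ⊕ c)) ⊕ h(l, j)) ⊕ b ⊕ j ⊕ l, d((d(c, j, l) ⊕ b) ⊕ l, h(c, l), b)) ⊕ h(c ⊕ l ⊕ j ⊕ b ⊕ d(l, c, l), d(h(d(l, j, j), j ⊕ c), d(h(l, c), j ⊕ b, b), h(d(c, b, l), c ⊕ b))), c) ⊕ c) ⊕ l
  Un-nest:  h(h((h(l ⊕ c, l ⊕ (j ⊕ c)) ⊕ h(l, j)) ⊕ b ⊕ j ⊕ l, d((d(c, j, l) ⊕ b) ⊕ l, h(c, l), b)) ⊕ h(c ⊕ l ⊕ j ⊕ b ⊕ d(l, c, l), d(h(d(l, j, j), j ⊕ c), d(h(l, c), j ⊕ b, b), h(d(c, b, l), c ⊕ b))), c) ⊕ c ⊕ l
  Inside:  h(h((h(l ⊕ c, l ⊕ (j ⊕ c)) ⊕ h(l, j)) ⊕ b ⊕ j ⊕ l, d((d(c, j, l) ⊕ b) ⊕ l, h(c, l), b)) ⊕ h(c ⊕ l ⊕ j ⊕ b ⊕ d(l, c, l), d(h(d(l, j, j), j ⊕ c), d(h(l, c), j ⊕ b, b), h(d(c, b, l), c ⊕ b))), c)  →  h(h(b ⊕ c ⊕ d(l, c, l) ⊕ j ⊕ l, d(h(d(l, j, j), c ⊕ j), d(h(l, c), b ⊕ j, b), h(d(c, b, l), b ⊕ c))) ⊕ h(b ⊕ h(c ⊕ l, c ⊕ j ⊕ l) ⊕ h(l, j) ⊕ j ⊕ l, d(b ⊕ d(c, j, l) ⊕ l, h(c, l), b)), c)
  Sort arguments:  c ⊕ h(h(b ⊕ c ⊕ d(l, c, l) ⊕ j ⊕ l, d(h(d(l, j, j), c ⊕ j), d(h(l, c), b ⊕ j, b), h(d(c, b, l), b ⊕ c))) ⊕ h(b ⊕ h(c ⊕ l, c ⊕ j ⊕ l) ⊕ h(l, j) ⊕ j ⊕ l, d(b ⊕ d(c, j, l) ⊕ l, h(c, l), b)), c) ⊕ l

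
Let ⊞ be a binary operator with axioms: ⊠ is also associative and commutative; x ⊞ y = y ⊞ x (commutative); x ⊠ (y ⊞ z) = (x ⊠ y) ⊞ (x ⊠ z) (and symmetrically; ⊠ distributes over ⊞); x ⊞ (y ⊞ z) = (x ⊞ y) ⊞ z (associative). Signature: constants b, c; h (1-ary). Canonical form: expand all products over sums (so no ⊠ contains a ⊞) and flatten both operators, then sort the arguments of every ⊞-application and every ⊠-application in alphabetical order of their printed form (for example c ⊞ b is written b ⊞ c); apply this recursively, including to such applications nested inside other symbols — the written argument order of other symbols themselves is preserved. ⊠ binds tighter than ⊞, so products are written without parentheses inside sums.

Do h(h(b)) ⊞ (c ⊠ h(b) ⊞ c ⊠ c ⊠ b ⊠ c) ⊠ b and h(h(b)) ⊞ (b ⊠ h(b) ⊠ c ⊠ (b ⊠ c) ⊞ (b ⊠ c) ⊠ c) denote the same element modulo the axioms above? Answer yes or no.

Answer: no — b ⊠ b ⊠ c ⊠ c ⊠ c ⊞ b ⊠ c ⊠ h(b) ⊞ h(h(b)) vs b ⊠ b ⊠ c ⊠ c ⊠ h(b) ⊞ b ⊠ c ⊠ c ⊞ h(h(b))

Derivation:
Left:  h(h(b)) ⊞ (c ⊠ h(b) ⊞ c ⊠ c ⊠ b ⊠ c) ⊠ b
  Expand:  h(h(b)) ⊞ b ⊠ c ⊠ h(b) ⊞ b ⊠ b ⊠ c ⊠ c ⊠ c
  Order the arguments:  b ⊠ b ⊠ c ⊠ c ⊠ c ⊞ b ⊠ c ⊠ h(b) ⊞ h(h(b))
Right:  h(h(b)) ⊞ (b ⊠ h(b) ⊠ c ⊠ (b ⊠ c) ⊞ (b ⊠ c) ⊠ c)
  Un-nest:  h(h(b)) ⊞ b ⊠ b ⊠ c ⊠ c ⊠ h(b) ⊞ b ⊠ c ⊠ c
  Sort arguments:  b ⊠ b ⊠ c ⊠ c ⊠ h(b) ⊞ b ⊠ c ⊠ c ⊞ h(h(b))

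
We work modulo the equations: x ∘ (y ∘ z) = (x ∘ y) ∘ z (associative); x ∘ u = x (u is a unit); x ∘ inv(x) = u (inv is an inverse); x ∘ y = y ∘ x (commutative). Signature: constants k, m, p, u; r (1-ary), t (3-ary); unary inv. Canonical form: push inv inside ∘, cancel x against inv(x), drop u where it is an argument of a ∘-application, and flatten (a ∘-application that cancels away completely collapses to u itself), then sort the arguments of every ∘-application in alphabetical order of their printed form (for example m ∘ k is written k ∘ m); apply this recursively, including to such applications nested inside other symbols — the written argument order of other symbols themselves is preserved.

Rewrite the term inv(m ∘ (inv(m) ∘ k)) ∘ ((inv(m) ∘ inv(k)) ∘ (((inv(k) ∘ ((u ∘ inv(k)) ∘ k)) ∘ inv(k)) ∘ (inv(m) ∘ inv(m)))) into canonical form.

Answer: inv(k) ∘ inv(k) ∘ inv(k) ∘ inv(k) ∘ inv(m) ∘ inv(m) ∘ inv(m)

Derivation:
Push inv inside:  distribute inv over ∘ and collapse double inv
Collect:  inv(m) ∘ inv(m) ∘ inv(m) ∘ inv(k) ∘ inv(k) ∘ inv(k) ∘ inv(k)
Order the arguments:  inv(k) ∘ inv(k) ∘ inv(k) ∘ inv(k) ∘ inv(m) ∘ inv(m) ∘ inv(m)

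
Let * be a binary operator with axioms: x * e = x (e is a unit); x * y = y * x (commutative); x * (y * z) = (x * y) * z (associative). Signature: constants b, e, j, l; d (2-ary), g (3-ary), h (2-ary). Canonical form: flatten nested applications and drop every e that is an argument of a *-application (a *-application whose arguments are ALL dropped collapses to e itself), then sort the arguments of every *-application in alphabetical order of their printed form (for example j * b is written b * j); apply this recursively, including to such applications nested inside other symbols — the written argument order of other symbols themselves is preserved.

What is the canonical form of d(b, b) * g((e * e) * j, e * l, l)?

Canonicalize subterm:  g((e * e) * j, e * l, l)  →  g(j, l, l)
Sort arguments:  d(b, b) * g(j, l, l)

Answer: d(b, b) * g(j, l, l)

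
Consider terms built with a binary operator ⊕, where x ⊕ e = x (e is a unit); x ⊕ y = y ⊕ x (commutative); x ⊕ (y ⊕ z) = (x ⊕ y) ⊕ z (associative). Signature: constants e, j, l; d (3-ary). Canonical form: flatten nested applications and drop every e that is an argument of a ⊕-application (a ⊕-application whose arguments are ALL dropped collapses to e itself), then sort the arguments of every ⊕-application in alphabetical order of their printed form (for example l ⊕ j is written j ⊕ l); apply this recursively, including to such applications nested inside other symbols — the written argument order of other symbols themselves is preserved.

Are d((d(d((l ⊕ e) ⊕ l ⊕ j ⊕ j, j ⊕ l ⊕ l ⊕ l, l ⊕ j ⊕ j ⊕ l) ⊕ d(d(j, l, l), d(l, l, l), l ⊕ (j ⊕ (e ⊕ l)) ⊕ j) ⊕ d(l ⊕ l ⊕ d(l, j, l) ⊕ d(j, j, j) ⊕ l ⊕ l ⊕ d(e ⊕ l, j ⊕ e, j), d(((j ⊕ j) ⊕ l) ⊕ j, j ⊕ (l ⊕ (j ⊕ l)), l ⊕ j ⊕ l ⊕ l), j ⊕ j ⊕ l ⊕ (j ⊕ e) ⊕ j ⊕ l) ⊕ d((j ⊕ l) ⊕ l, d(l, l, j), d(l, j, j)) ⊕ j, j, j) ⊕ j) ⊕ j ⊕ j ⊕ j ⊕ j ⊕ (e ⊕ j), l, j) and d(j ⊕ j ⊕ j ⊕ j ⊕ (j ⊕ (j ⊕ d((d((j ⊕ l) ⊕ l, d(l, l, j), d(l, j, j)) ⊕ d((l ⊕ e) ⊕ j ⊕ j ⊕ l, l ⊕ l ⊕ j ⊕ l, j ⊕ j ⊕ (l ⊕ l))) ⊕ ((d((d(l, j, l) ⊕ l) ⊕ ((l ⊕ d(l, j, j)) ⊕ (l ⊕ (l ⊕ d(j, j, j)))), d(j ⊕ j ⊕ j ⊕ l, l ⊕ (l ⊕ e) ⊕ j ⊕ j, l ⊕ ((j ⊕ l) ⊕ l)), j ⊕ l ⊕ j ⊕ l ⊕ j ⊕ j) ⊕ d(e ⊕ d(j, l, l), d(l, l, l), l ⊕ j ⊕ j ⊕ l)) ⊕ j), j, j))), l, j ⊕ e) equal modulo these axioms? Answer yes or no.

Answer: yes — both canonical forms are d(d(d(d(j, j, j) ⊕ d(l, j, j) ⊕ d(l, j, l) ⊕ l ⊕ l ⊕ l ⊕ l, d(j ⊕ j ⊕ j ⊕ l, j ⊕ j ⊕ l ⊕ l, j ⊕ l ⊕ l ⊕ l), j ⊕ j ⊕ j ⊕ j ⊕ l ⊕ l) ⊕ d(d(j, l, l), d(l, l, l), j ⊕ j ⊕ l ⊕ l) ⊕ d(j ⊕ j ⊕ l ⊕ l, j ⊕ l ⊕ l ⊕ l, j ⊕ j ⊕ l ⊕ l) ⊕ d(j ⊕ l ⊕ l, d(l, l, j), d(l, j, j)) ⊕ j, j, j) ⊕ j ⊕ j ⊕ j ⊕ j ⊕ j ⊕ j, l, j)

Derivation:
Left:  d((d(d((l ⊕ e) ⊕ l ⊕ j ⊕ j, j ⊕ l ⊕ l ⊕ l, l ⊕ j ⊕ j ⊕ l) ⊕ d(d(j, l, l), d(l, l, l), l ⊕ (j ⊕ (e ⊕ l)) ⊕ j) ⊕ d(l ⊕ l ⊕ d(l, j, l) ⊕ d(j, j, j) ⊕ l ⊕ l ⊕ d(e ⊕ l, j ⊕ e, j), d(((j ⊕ j) ⊕ l) ⊕ j, j ⊕ (l ⊕ (j ⊕ l)), l ⊕ j ⊕ l ⊕ l), j ⊕ j ⊕ l ⊕ (j ⊕ e) ⊕ j ⊕ l) ⊕ d((j ⊕ l) ⊕ l, d(l, l, j), d(l, j, j)) ⊕ j, j, j) ⊕ j) ⊕ j ⊕ j ⊕ j ⊕ j ⊕ (e ⊕ j), l, j)
  Descend into:  (d(d((l ⊕ e) ⊕ l ⊕ j ⊕ j, j ⊕ l ⊕ l ⊕ l, l ⊕ j ⊕ j ⊕ l) ⊕ d(d(j, l, l), d(l, l, l), l ⊕ (j ⊕ (e ⊕ l)) ⊕ j) ⊕ d(l ⊕ l ⊕ d(l, j, l) ⊕ d(j, j, j) ⊕ l ⊕ l ⊕ d(e ⊕ l, j ⊕ e, j), d(((j ⊕ j) ⊕ l) ⊕ j, j ⊕ (l ⊕ (j ⊕ l)), l ⊕ j ⊕ l ⊕ l), j ⊕ j ⊕ l ⊕ (j ⊕ e) ⊕ j ⊕ l) ⊕ d((j ⊕ l) ⊕ l, d(l, l, j), d(l, j, j)) ⊕ j, j, j) ⊕ j) ⊕ j ⊕ j ⊕ j ⊕ j ⊕ (e ⊕ j)
  Flatten:  d(d((l ⊕ e) ⊕ l ⊕ j ⊕ j, j ⊕ l ⊕ l ⊕ l, l ⊕ j ⊕ j ⊕ l) ⊕ d(d(j, l, l), d(l, l, l), l ⊕ (j ⊕ (e ⊕ l)) ⊕ j) ⊕ d(l ⊕ l ⊕ d(l, j, l) ⊕ d(j, j, j) ⊕ l ⊕ l ⊕ d(e ⊕ l, j ⊕ e, j), d(((j ⊕ j) ⊕ l) ⊕ j, j ⊕ (l ⊕ (j ⊕ l)), l ⊕ j ⊕ l ⊕ l), j ⊕ j ⊕ l ⊕ (j ⊕ e) ⊕ j ⊕ l) ⊕ d((j ⊕ l) ⊕ l, d(l, l, j), d(l, j, j)) ⊕ j, j, j) ⊕ j ⊕ j ⊕ j ⊕ j ⊕ j ⊕ e ⊕ j
  Canonicalize subterm:  d(d((l ⊕ e) ⊕ l ⊕ j ⊕ j, j ⊕ l ⊕ l ⊕ l, l ⊕ j ⊕ j ⊕ l) ⊕ d(d(j, l, l), d(l, l, l), l ⊕ (j ⊕ (e ⊕ l)) ⊕ j) ⊕ d(l ⊕ l ⊕ d(l, j, l) ⊕ d(j, j, j) ⊕ l ⊕ l ⊕ d(e ⊕ l, j ⊕ e, j), d(((j ⊕ j) ⊕ l) ⊕ j, j ⊕ (l ⊕ (j ⊕ l)), l ⊕ j ⊕ l ⊕ l), j ⊕ j ⊕ l ⊕ (j ⊕ e) ⊕ j ⊕ l) ⊕ d((j ⊕ l) ⊕ l, d(l, l, j), d(l, j, j)) ⊕ j, j, j)  →  d(d(d(j, j, j) ⊕ d(l, j, j) ⊕ d(l, j, l) ⊕ l ⊕ l ⊕ l ⊕ l, d(j ⊕ j ⊕ j ⊕ l, j ⊕ j ⊕ l ⊕ l, j ⊕ l ⊕ l ⊕ l), j ⊕ j ⊕ j ⊕ j ⊕ l ⊕ l) ⊕ d(d(j, l, l), d(l, l, l), j ⊕ j ⊕ l ⊕ l) ⊕ d(j ⊕ j ⊕ l ⊕ l, j ⊕ l ⊕ l ⊕ l, j ⊕ j ⊕ l ⊕ l) ⊕ d(j ⊕ l ⊕ l, d(l, l, j), d(l, j, j)) ⊕ j, j, j)
  Units out:  drop e
  Sort arguments:  d(d(d(j, j, j) ⊕ d(l, j, j) ⊕ d(l, j, l) ⊕ l ⊕ l ⊕ l ⊕ l, d(j ⊕ j ⊕ j ⊕ l, j ⊕ j ⊕ l ⊕ l, j ⊕ l ⊕ l ⊕ l), j ⊕ j ⊕ j ⊕ j ⊕ l ⊕ l) ⊕ d(d(j, l, l), d(l, l, l), j ⊕ j ⊕ l ⊕ l) ⊕ d(j ⊕ j ⊕ l ⊕ l, j ⊕ l ⊕ l ⊕ l, j ⊕ j ⊕ l ⊕ l) ⊕ d(j ⊕ l ⊕ l, d(l, l, j), d(l, j, j)) ⊕ j, j, j) ⊕ j ⊕ j ⊕ j ⊕ j ⊕ j ⊕ j
  Reassemble:  d(d(d(d(j, j, j) ⊕ d(l, j, j) ⊕ d(l, j, l) ⊕ l ⊕ l ⊕ l ⊕ l, d(j ⊕ j ⊕ j ⊕ l, j ⊕ j ⊕ l ⊕ l, j ⊕ l ⊕ l ⊕ l), j ⊕ j ⊕ j ⊕ j ⊕ l ⊕ l) ⊕ d(d(j, l, l), d(l, l, l), j ⊕ j ⊕ l ⊕ l) ⊕ d(j ⊕ j ⊕ l ⊕ l, j ⊕ l ⊕ l ⊕ l, j ⊕ j ⊕ l ⊕ l) ⊕ d(j ⊕ l ⊕ l, d(l, l, j), d(l, j, j)) ⊕ j, j, j) ⊕ j ⊕ j ⊕ j ⊕ j ⊕ j ⊕ j, l, j)
Right:  d(j ⊕ j ⊕ j ⊕ j ⊕ (j ⊕ (j ⊕ d((d((j ⊕ l) ⊕ l, d(l, l, j), d(l, j, j)) ⊕ d((l ⊕ e) ⊕ j ⊕ j ⊕ l, l ⊕ l ⊕ j ⊕ l, j ⊕ j ⊕ (l ⊕ l))) ⊕ ((d((d(l, j, l) ⊕ l) ⊕ ((l ⊕ d(l, j, j)) ⊕ (l ⊕ (l ⊕ d(j, j, j)))), d(j ⊕ j ⊕ j ⊕ l, l ⊕ (l ⊕ e) ⊕ j ⊕ j, l ⊕ ((j ⊕ l) ⊕ l)), j ⊕ l ⊕ j ⊕ l ⊕ j ⊕ j) ⊕ d(e ⊕ d(j, l, l), d(l, l, l), l ⊕ j ⊕ j ⊕ l)) ⊕ j), j, j))), l, j ⊕ e)
  Descend into:  j ⊕ j ⊕ j ⊕ j ⊕ (j ⊕ (j ⊕ d((d((j ⊕ l) ⊕ l, d(l, l, j), d(l, j, j)) ⊕ d((l ⊕ e) ⊕ j ⊕ j ⊕ l, l ⊕ l ⊕ j ⊕ l, j ⊕ j ⊕ (l ⊕ l))) ⊕ ((d((d(l, j, l) ⊕ l) ⊕ ((l ⊕ d(l, j, j)) ⊕ (l ⊕ (l ⊕ d(j, j, j)))), d(j ⊕ j ⊕ j ⊕ l, l ⊕ (l ⊕ e) ⊕ j ⊕ j, l ⊕ ((j ⊕ l) ⊕ l)), j ⊕ l ⊕ j ⊕ l ⊕ j ⊕ j) ⊕ d(e ⊕ d(j, l, l), d(l, l, l), l ⊕ j ⊕ j ⊕ l)) ⊕ j), j, j)))
  Un-nest:  j ⊕ j ⊕ j ⊕ j ⊕ j ⊕ j ⊕ d((d((j ⊕ l) ⊕ l, d(l, l, j), d(l, j, j)) ⊕ d((l ⊕ e) ⊕ j ⊕ j ⊕ l, l ⊕ l ⊕ j ⊕ l, j ⊕ j ⊕ (l ⊕ l))) ⊕ ((d((d(l, j, l) ⊕ l) ⊕ ((l ⊕ d(l, j, j)) ⊕ (l ⊕ (l ⊕ d(j, j, j)))), d(j ⊕ j ⊕ j ⊕ l, l ⊕ (l ⊕ e) ⊕ j ⊕ j, l ⊕ ((j ⊕ l) ⊕ l)), j ⊕ l ⊕ j ⊕ l ⊕ j ⊕ j) ⊕ d(e ⊕ d(j, l, l), d(l, l, l), l ⊕ j ⊕ j ⊕ l)) ⊕ j), j, j)
  Canonicalize subterm:  d((d((j ⊕ l) ⊕ l, d(l, l, j), d(l, j, j)) ⊕ d((l ⊕ e) ⊕ j ⊕ j ⊕ l, l ⊕ l ⊕ j ⊕ l, j ⊕ j ⊕ (l ⊕ l))) ⊕ ((d((d(l, j, l) ⊕ l) ⊕ ((l ⊕ d(l, j, j)) ⊕ (l ⊕ (l ⊕ d(j, j, j)))), d(j ⊕ j ⊕ j ⊕ l, l ⊕ (l ⊕ e) ⊕ j ⊕ j, l ⊕ ((j ⊕ l) ⊕ l)), j ⊕ l ⊕ j ⊕ l ⊕ j ⊕ j) ⊕ d(e ⊕ d(j, l, l), d(l, l, l), l ⊕ j ⊕ j ⊕ l)) ⊕ j), j, j)  →  d(d(d(j, j, j) ⊕ d(l, j, j) ⊕ d(l, j, l) ⊕ l ⊕ l ⊕ l ⊕ l, d(j ⊕ j ⊕ j ⊕ l, j ⊕ j ⊕ l ⊕ l, j ⊕ l ⊕ l ⊕ l), j ⊕ j ⊕ j ⊕ j ⊕ l ⊕ l) ⊕ d(d(j, l, l), d(l, l, l), j ⊕ j ⊕ l ⊕ l) ⊕ d(j ⊕ j ⊕ l ⊕ l, j ⊕ l ⊕ l ⊕ l, j ⊕ j ⊕ l ⊕ l) ⊕ d(j ⊕ l ⊕ l, d(l, l, j), d(l, j, j)) ⊕ j, j, j)
  Sort:  d(d(d(j, j, j) ⊕ d(l, j, j) ⊕ d(l, j, l) ⊕ l ⊕ l ⊕ l ⊕ l, d(j ⊕ j ⊕ j ⊕ l, j ⊕ j ⊕ l ⊕ l, j ⊕ l ⊕ l ⊕ l), j ⊕ j ⊕ j ⊕ j ⊕ l ⊕ l) ⊕ d(d(j, l, l), d(l, l, l), j ⊕ j ⊕ l ⊕ l) ⊕ d(j ⊕ j ⊕ l ⊕ l, j ⊕ l ⊕ l ⊕ l, j ⊕ j ⊕ l ⊕ l) ⊕ d(j ⊕ l ⊕ l, d(l, l, j), d(l, j, j)) ⊕ j, j, j) ⊕ j ⊕ j ⊕ j ⊕ j ⊕ j ⊕ j
  Put back:  d(d(d(d(j, j, j) ⊕ d(l, j, j) ⊕ d(l, j, l) ⊕ l ⊕ l ⊕ l ⊕ l, d(j ⊕ j ⊕ j ⊕ l, j ⊕ j ⊕ l ⊕ l, j ⊕ l ⊕ l ⊕ l), j ⊕ j ⊕ j ⊕ j ⊕ l ⊕ l) ⊕ d(d(j, l, l), d(l, l, l), j ⊕ j ⊕ l ⊕ l) ⊕ d(j ⊕ j ⊕ l ⊕ l, j ⊕ l ⊕ l ⊕ l, j ⊕ j ⊕ l ⊕ l) ⊕ d(j ⊕ l ⊕ l, d(l, l, j), d(l, j, j)) ⊕ j, j, j) ⊕ j ⊕ j ⊕ j ⊕ j ⊕ j ⊕ j, l, j)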